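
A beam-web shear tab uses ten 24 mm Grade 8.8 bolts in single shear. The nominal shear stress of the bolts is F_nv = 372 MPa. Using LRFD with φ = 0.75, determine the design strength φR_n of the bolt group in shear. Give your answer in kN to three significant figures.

A_b = π × 24² / 4 = 452.4 mm².
R_n = F_nv · A_b · n · n_s = 372 × 452.4 × 10 × 1 / 1000 = 1683 kN.
Design strength φR_n = 0.75 × 1683 = 1260 kN.

1260 kN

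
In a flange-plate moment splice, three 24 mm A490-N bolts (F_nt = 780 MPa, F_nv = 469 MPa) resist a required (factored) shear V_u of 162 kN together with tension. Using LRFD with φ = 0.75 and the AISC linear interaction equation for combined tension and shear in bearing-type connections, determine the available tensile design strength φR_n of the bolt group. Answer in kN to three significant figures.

763 kN

A_b = π·24²/4 = 452.4 mm²; f_rv = 162 × 1000 / (3 × 452.4) = 119.4 MPa.
F'_nt = 1.3 F_nt − (F_nt / φF_nv) f_rv = 1.3·780 − (780/(0.75·469))·119.4 = 749.3 MPa, capped at F_nt → F'_nt = 749.3 MPa.
R_n = F'_nt · A_b · n = 749.3 × 452.4 × 3 / 1000 = 1017 kN.
Design strength φR_n = 0.75 × 1017 = 763 kN.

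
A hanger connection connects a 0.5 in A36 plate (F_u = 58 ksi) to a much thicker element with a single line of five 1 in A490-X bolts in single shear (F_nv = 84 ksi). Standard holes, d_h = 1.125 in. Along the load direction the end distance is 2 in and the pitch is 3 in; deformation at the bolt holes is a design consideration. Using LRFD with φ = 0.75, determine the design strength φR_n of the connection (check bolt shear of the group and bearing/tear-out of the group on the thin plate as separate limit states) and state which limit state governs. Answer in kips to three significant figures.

Bolt shear: A_b = π·1²/4 = 0.7854 in²; R_n = 84 × 0.7854 × 5 × 1 = 329.9 kips → 0.75 × 329.9 = 247 kips.
Bearing (1.2 l_c t F_u ≤ 2.4 d t F_u): upper limit = 2.4·1·0.5·58 = 69.6 kips.
  Edge l_c = 2 − 1.125/2 = 1.438 → r_n = 50.02 kips; interior l_c = 3 − 1.125 = 1.875 → r_n = 65.25 kips.
  R_n,bearing = 1·50.02 + 4·65.25 = 311 kips → 0.75 × 311 = 233 kips.
Bearing governs: 233 kips.

233 kips (bearing governs)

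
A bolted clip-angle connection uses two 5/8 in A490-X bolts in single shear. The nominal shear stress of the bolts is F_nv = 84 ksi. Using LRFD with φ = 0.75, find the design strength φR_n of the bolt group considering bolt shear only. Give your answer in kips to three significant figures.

A_b = π × 0.625² / 4 = 0.3068 in².
R_n = F_nv · A_b · n · n_s = 84 × 0.3068 × 2 × 1 = 51.54 kips.
Design strength φR_n = 0.75 × 51.54 = 38.7 kips.

38.7 kips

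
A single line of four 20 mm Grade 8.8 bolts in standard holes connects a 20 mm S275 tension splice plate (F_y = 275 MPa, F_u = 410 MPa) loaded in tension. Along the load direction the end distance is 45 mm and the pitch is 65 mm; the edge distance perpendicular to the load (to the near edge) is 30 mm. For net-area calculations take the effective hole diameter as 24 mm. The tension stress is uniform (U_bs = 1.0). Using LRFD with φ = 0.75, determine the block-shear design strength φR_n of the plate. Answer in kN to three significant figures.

Shear plane L_v = 45 + 3·65 = 240 mm; A_gv = 240 × 20 = 4800 mm².
A_nv = (240 − 3.5·24) × 20 = 3120 mm².
A_nt = (30 − 0.5·24) × 20 = 360 mm².
0.6 F_u A_nv = 767.5 kN; 0.6 F_y A_gv = 792 kN → shear rupture governs the shear term.
R_n = 767.5 + 1.0 × 410 × 360 / 1000 = 915.1 kN.
Design strength φR_n = 0.75 × 915.1 = 686 kN.

686 kN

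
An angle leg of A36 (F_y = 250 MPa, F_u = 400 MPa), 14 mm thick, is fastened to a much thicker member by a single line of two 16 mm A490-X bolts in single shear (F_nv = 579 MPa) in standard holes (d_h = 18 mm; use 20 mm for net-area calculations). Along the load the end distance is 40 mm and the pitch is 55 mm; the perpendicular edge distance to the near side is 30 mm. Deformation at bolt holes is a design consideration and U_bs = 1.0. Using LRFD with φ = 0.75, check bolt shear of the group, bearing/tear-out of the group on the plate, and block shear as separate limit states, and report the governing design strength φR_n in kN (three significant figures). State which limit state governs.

Bolt shear: A_b = π·16²/4 = 201.1 mm²; R_n = 579 × 201.1 × 2 × 1 / 1000 = 232.8 kN → 0.75 × 232.8 = 175 kN.
Bearing: edge l_c = 31, r_n = 208.3 kN; interior l_c = 37, r_n = 215 kN; R_n = 208.3 + 1·215 = 423.4 kN → 318 kN.
Block shear: A_gv = 1330, A_nv = 910, A_nt = 280 mm²; R_n = min(0.6F_uA_nv, 0.6F_yA_gv) + U_bs·F_u·A_nt = 311.5 kN → 234 kN.
Bolt shear governs: 175 kN.

175 kN (bolt shear governs)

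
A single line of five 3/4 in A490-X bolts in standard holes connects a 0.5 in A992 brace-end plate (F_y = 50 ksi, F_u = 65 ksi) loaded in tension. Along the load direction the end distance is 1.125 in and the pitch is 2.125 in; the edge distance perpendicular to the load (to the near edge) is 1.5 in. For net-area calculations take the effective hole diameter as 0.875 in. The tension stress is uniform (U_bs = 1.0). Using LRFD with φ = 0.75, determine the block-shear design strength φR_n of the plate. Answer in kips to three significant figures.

Shear plane L_v = 1.125 + 4·2.125 = 9.625 in; A_gv = 9.625 × 0.5 = 4.812 in².
A_nv = (9.625 − 4.5·0.875) × 0.5 = 2.844 in².
A_nt = (1.5 − 0.5·0.875) × 0.5 = 0.5312 in².
0.6 F_u A_nv = 110.9 kips; 0.6 F_y A_gv = 144.4 kips → shear rupture governs the shear term.
R_n = 110.9 + 1.0 × 65 × 0.5312 = 145.4 kips.
Design strength φR_n = 0.75 × 145.4 = 109 kips.

109 kips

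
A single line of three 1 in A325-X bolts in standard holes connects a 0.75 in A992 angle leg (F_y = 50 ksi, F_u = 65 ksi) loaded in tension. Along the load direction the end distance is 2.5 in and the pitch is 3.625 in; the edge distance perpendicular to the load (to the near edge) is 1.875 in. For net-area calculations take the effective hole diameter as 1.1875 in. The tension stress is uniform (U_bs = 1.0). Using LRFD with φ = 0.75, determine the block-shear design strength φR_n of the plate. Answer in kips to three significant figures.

Shear plane L_v = 2.5 + 2·3.625 = 9.75 in; A_gv = 9.75 × 0.75 = 7.312 in².
A_nv = (9.75 − 2.5·1.1875) × 0.75 = 5.086 in².
A_nt = (1.875 − 0.5·1.1875) × 0.75 = 0.9609 in².
0.6 F_u A_nv = 198.4 kips; 0.6 F_y A_gv = 219.4 kips → shear rupture governs the shear term.
R_n = 198.4 + 1.0 × 65 × 0.9609 = 260.8 kips.
Design strength φR_n = 0.75 × 260.8 = 196 kips.

196 kips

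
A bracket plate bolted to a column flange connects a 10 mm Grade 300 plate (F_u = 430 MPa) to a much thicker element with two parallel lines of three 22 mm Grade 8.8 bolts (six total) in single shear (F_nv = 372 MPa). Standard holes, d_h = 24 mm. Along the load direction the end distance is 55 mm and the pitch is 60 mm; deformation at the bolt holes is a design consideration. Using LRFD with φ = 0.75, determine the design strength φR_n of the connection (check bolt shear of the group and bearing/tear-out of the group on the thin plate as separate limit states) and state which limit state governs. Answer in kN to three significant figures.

636 kN (bolt shear governs)

Bolt shear: A_b = π·22²/4 = 380.1 mm²; R_n = 372 × 380.1 × 6 × 1 / 1000 = 848.5 kN → 0.75 × 848.5 = 636 kN.
Bearing (1.2 l_c t F_u ≤ 2.4 d t F_u): upper limit = 2.4·22·10·430 / 1000 = 227 kN.
  Edge l_c = 55 − 24/2 = 43 → r_n = 221.9 kN; interior l_c = 60 − 24 = 36 → r_n = 185.8 kN.
  R_n,bearing = 2·221.9 + 4·185.8 = 1187 kN → 0.75 × 1187 = 890 kN.
Bolt shear governs: 636 kN.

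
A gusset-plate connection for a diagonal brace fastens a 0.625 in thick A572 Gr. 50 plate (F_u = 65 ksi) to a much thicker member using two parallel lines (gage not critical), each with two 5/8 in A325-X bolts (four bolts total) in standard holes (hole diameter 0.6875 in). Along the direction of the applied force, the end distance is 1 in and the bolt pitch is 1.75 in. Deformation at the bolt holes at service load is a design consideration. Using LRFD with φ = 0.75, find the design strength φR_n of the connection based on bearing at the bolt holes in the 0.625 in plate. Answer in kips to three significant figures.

126 kips

Per bolt r_n = 1.2 l_c t F_u ≤ 2.4 d t F_u; upper limit = 2.4 × 0.625 × 0.625 × 65 = 60.94 kips.
Edge bolt: l_c = 1 − 0.6875/2 = 0.6562 in → 1.2 × 0.6562 × 0.625 × 65 = 31.99 → r_n = 31.99 kips.
Interior bolts: l_c = 1.75 − 0.6875 = 1.062 in → 1.2 × 1.062 × 0.625 × 65 = 51.8 → r_n = 51.8 kips.
R_n = 2 × 31.99 + 2 × 51.8 = 167.6 kips.
Design strength φR_n = 0.75 × 167.6 = 126 kips.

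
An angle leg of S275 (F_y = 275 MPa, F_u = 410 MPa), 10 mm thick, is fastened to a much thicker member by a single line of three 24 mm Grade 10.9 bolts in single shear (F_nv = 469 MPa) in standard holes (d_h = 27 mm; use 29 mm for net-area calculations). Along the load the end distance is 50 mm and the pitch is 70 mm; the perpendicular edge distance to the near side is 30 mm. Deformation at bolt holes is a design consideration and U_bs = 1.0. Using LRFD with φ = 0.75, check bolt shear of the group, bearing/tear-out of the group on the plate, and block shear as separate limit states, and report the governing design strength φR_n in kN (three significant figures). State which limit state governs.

264 kN (block shear governs)

Bolt shear: A_b = π·24²/4 = 452.4 mm²; R_n = 469 × 452.4 × 3 × 1 / 1000 = 636.5 kN → 0.75 × 636.5 = 477 kN.
Bearing: edge l_c = 36.5, r_n = 179.6 kN; interior l_c = 43, r_n = 211.6 kN; R_n = 179.6 + 2·211.6 = 602.7 kN → 452 kN.
Block shear: A_gv = 1900, A_nv = 1175, A_nt = 155 mm²; R_n = min(0.6F_uA_nv, 0.6F_yA_gv) + U_bs·F_u·A_nt = 352.6 kN → 264 kN.
Block shear governs: 264 kN.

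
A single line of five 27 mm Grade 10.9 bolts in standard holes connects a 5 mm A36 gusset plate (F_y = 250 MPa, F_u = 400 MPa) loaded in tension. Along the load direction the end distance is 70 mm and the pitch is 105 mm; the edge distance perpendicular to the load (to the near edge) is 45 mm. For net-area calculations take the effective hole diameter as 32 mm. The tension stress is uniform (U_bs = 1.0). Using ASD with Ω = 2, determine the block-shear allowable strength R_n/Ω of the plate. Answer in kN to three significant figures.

Shear plane L_v = 70 + 4·105 = 490 mm; A_gv = 490 × 5 = 2450 mm².
A_nv = (490 − 4.5·32) × 5 = 1730 mm².
A_nt = (45 − 0.5·32) × 5 = 145 mm².
0.6 F_u A_nv = 415.2 kN; 0.6 F_y A_gv = 367.5 kN → shear yielding governs the shear term.
R_n = 367.5 + 1.0 × 400 × 145 / 1000 = 425.5 kN.
Allowable strength R_n/Ω = 425.5 / 2 = 213 kN.

213 kN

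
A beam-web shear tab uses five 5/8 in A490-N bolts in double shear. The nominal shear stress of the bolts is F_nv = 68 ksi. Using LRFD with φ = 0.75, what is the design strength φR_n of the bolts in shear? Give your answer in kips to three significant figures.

A_b = π × 0.625² / 4 = 0.3068 in².
R_n = F_nv · A_b · n · n_s = 68 × 0.3068 × 5 × 2 = 208.6 kips.
Design strength φR_n = 0.75 × 208.6 = 156 kips.

156 kips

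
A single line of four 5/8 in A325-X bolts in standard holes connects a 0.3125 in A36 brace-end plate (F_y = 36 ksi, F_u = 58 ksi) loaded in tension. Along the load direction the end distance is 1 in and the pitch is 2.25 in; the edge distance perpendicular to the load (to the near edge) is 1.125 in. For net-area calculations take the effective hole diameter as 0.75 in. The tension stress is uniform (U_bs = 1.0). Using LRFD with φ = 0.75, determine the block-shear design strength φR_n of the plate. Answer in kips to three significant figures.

Shear plane L_v = 1 + 3·2.25 = 7.75 in; A_gv = 7.75 × 0.3125 = 2.422 in².
A_nv = (7.75 − 3.5·0.75) × 0.3125 = 1.602 in².
A_nt = (1.125 − 0.5·0.75) × 0.3125 = 0.2344 in².
0.6 F_u A_nv = 55.73 kips; 0.6 F_y A_gv = 52.31 kips → shear yielding governs the shear term.
R_n = 52.31 + 1.0 × 58 × 0.2344 = 65.91 kips.
Design strength φR_n = 0.75 × 65.91 = 49.4 kips.

49.4 kips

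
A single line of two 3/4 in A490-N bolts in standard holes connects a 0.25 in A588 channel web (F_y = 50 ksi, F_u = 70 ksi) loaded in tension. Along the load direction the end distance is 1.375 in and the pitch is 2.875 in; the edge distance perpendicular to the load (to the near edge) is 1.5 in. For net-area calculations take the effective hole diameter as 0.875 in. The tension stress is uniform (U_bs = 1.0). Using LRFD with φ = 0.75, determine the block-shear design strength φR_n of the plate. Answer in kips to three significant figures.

37.1 kips

Shear plane L_v = 1.375 + 1·2.875 = 4.25 in; A_gv = 4.25 × 0.25 = 1.062 in².
A_nv = (4.25 − 1.5·0.875) × 0.25 = 0.7344 in².
A_nt = (1.5 − 0.5·0.875) × 0.25 = 0.2656 in².
0.6 F_u A_nv = 30.84 kips; 0.6 F_y A_gv = 31.88 kips → shear rupture governs the shear term.
R_n = 30.84 + 1.0 × 70 × 0.2656 = 49.44 kips.
Design strength φR_n = 0.75 × 49.44 = 37.1 kips.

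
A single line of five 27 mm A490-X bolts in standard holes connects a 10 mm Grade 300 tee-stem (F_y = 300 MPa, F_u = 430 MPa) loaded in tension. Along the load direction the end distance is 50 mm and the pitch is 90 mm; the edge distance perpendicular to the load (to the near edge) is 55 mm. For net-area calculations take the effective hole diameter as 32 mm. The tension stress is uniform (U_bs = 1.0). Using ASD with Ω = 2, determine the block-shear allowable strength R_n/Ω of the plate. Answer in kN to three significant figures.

Shear plane L_v = 50 + 4·90 = 410 mm; A_gv = 410 × 10 = 4100 mm².
A_nv = (410 − 4.5·32) × 10 = 2660 mm².
A_nt = (55 − 0.5·32) × 10 = 390 mm².
0.6 F_u A_nv = 686.3 kN; 0.6 F_y A_gv = 738 kN → shear rupture governs the shear term.
R_n = 686.3 + 1.0 × 430 × 390 / 1000 = 854 kN.
Allowable strength R_n/Ω = 854 / 2 = 427 kN.

427 kN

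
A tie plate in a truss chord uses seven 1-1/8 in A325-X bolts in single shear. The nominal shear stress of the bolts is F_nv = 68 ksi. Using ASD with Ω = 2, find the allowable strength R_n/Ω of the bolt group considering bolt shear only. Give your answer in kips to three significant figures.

237 kips

A_b = π × 1.125² / 4 = 0.994 in².
R_n = F_nv · A_b · n · n_s = 68 × 0.994 × 7 × 1 = 473.2 kips.
Allowable strength R_n/Ω = 473.2 / 2 = 237 kips.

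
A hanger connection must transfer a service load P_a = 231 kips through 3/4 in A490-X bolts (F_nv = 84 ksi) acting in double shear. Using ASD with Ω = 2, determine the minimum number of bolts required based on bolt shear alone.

7 bolts

A_b = π·0.75²/4 = 0.4418 in².
Per-bolt allowable strength R_n/Ω = 84 × 0.4418 × 2 / 2 = 37.11 kips.
n ≥ 231 / 37.11 = 6.225 → use 7 bolts.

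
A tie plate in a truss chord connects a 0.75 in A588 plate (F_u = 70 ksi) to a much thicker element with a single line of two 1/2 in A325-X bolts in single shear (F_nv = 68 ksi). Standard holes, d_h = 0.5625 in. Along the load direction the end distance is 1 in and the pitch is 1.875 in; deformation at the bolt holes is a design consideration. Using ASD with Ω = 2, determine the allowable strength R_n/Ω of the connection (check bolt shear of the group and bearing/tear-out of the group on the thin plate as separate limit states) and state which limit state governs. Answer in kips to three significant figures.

Bolt shear: A_b = π·0.5²/4 = 0.1963 in²; R_n = 68 × 0.1963 × 2 × 1 = 26.7 kips → 26.7 / 2 = 13.4 kips.
Bearing (1.2 l_c t F_u ≤ 2.4 d t F_u): upper limit = 2.4·0.5·0.75·70 = 63 kips.
  Edge l_c = 1 − 0.5625/2 = 0.7188 → r_n = 45.28 kips; interior l_c = 1.875 − 0.5625 = 1.312 → r_n = 63 kips.
  R_n,bearing = 1·45.28 + 1·63 = 108.3 kips → 108.3 / 2 = 54.1 kips.
Bolt shear governs: 13.4 kips.

13.4 kips (bolt shear governs)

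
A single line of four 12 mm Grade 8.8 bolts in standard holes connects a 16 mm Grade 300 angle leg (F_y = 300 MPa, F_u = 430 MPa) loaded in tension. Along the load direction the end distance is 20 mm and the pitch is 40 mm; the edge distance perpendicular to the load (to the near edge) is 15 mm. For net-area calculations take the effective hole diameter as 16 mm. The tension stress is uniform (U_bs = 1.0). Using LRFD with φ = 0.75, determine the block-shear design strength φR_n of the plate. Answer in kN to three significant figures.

Shear plane L_v = 20 + 3·40 = 140 mm; A_gv = 140 × 16 = 2240 mm².
A_nv = (140 − 3.5·16) × 16 = 1344 mm².
A_nt = (15 − 0.5·16) × 16 = 112 mm².
0.6 F_u A_nv = 346.8 kN; 0.6 F_y A_gv = 403.2 kN → shear rupture governs the shear term.
R_n = 346.8 + 1.0 × 430 × 112 / 1000 = 394.9 kN.
Design strength φR_n = 0.75 × 394.9 = 296 kN.

296 kN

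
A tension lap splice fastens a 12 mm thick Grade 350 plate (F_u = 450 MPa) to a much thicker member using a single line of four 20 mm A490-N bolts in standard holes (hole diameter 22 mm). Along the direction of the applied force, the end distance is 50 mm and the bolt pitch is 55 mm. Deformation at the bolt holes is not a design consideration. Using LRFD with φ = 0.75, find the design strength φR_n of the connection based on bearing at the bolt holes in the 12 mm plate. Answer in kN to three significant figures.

838 kN

Per bolt r_n = 1.5 l_c t F_u ≤ 3.0 d t F_u; upper limit = 3.0 × 20 × 12 × 450 / 1000 = 324 kN.
Edge bolt: l_c = 50 − 22/2 = 39 mm → 1.5 × 39 × 12 × 450 / 1000 = 315.9 → r_n = 315.9 kN.
Interior bolts: l_c = 55 − 22 = 33 mm → 1.5 × 33 × 12 × 450 / 1000 = 267.3 → r_n = 267.3 kN.
R_n = 1 × 315.9 + 3 × 267.3 = 1118 kN.
Design strength φR_n = 0.75 × 1118 = 838 kN.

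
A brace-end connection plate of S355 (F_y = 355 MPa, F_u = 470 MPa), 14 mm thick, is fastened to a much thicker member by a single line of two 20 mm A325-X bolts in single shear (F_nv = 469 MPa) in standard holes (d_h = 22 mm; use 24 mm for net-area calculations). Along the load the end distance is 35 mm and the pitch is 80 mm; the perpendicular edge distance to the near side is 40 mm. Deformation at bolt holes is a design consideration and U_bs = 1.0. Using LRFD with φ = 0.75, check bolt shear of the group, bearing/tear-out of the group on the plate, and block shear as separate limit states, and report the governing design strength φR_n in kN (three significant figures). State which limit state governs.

Bolt shear: A_b = π·20²/4 = 314.2 mm²; R_n = 469 × 314.2 × 2 × 1 / 1000 = 294.7 kN → 0.75 × 294.7 = 221 kN.
Bearing: edge l_c = 24, r_n = 189.5 kN; interior l_c = 58, r_n = 315.8 kN; R_n = 189.5 + 1·315.8 = 505.3 kN → 379 kN.
Block shear: A_gv = 1610, A_nv = 1106, A_nt = 392 mm²; R_n = min(0.6F_uA_nv, 0.6F_yA_gv) + U_bs·F_u·A_nt = 496.1 kN → 372 kN.
Bolt shear governs: 221 kN.

221 kN (bolt shear governs)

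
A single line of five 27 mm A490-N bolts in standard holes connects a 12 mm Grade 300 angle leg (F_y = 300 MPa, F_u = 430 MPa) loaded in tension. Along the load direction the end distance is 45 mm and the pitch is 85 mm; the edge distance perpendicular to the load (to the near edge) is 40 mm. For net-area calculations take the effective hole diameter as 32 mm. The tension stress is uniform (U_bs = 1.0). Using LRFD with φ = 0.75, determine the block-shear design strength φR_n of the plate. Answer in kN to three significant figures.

Shear plane L_v = 45 + 4·85 = 385 mm; A_gv = 385 × 12 = 4620 mm².
A_nv = (385 − 4.5·32) × 12 = 2892 mm².
A_nt = (40 − 0.5·32) × 12 = 288 mm².
0.6 F_u A_nv = 746.1 kN; 0.6 F_y A_gv = 831.6 kN → shear rupture governs the shear term.
R_n = 746.1 + 1.0 × 430 × 288 / 1000 = 870 kN.
Design strength φR_n = 0.75 × 870 = 652 kN.

652 kN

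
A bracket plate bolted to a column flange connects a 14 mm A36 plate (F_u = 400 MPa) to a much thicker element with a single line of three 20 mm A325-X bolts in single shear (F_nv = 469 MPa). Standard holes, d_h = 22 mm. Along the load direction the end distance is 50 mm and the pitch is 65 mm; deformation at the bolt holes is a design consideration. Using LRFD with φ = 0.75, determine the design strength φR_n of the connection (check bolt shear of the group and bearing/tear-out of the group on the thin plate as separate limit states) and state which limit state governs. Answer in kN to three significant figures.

332 kN (bolt shear governs)

Bolt shear: A_b = π·20²/4 = 314.2 mm²; R_n = 469 × 314.2 × 3 × 1 / 1000 = 442 kN → 0.75 × 442 = 332 kN.
Bearing (1.2 l_c t F_u ≤ 2.4 d t F_u): upper limit = 2.4·20·14·400 / 1000 = 268.8 kN.
  Edge l_c = 50 − 22/2 = 39 → r_n = 262.1 kN; interior l_c = 65 − 22 = 43 → r_n = 268.8 kN.
  R_n,bearing = 1·262.1 + 2·268.8 = 799.7 kN → 0.75 × 799.7 = 600 kN.
Bolt shear governs: 332 kN.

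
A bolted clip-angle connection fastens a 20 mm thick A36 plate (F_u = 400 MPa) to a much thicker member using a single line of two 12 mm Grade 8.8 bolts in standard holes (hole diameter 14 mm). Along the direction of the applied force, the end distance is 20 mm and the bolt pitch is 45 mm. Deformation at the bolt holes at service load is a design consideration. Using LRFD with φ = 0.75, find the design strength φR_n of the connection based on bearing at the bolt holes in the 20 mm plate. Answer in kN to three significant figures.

Per bolt r_n = 1.2 l_c t F_u ≤ 2.4 d t F_u; upper limit = 2.4 × 12 × 20 × 400 / 1000 = 230.4 kN.
Edge bolt: l_c = 20 − 14/2 = 13 mm → 1.2 × 13 × 20 × 400 / 1000 = 124.8 → r_n = 124.8 kN.
Interior bolts: l_c = 45 − 14 = 31 mm → 1.2 × 31 × 20 × 400 / 1000 = 297.6 → r_n = 230.4 kN.
R_n = 1 × 124.8 + 1 × 230.4 = 355.2 kN.
Design strength φR_n = 0.75 × 355.2 = 266 kN.

266 kN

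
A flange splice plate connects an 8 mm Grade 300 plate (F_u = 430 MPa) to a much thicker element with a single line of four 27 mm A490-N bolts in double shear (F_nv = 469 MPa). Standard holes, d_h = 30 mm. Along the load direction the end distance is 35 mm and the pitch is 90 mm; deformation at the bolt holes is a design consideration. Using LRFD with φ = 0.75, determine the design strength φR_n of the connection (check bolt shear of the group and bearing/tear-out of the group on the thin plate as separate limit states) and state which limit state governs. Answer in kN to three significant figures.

Bolt shear: A_b = π·27²/4 = 572.6 mm²; R_n = 469 × 572.6 × 4 × 2 / 1000 = 2148 kN → 0.75 × 2148 = 1610 kN.
Bearing (1.2 l_c t F_u ≤ 2.4 d t F_u): upper limit = 2.4·27·8·430 / 1000 = 222.9 kN.
  Edge l_c = 35 − 30/2 = 20 → r_n = 82.56 kN; interior l_c = 90 − 30 = 60 → r_n = 222.9 kN.
  R_n,bearing = 1·82.56 + 3·222.9 = 751.3 kN → 0.75 × 751.3 = 563 kN.
Bearing governs: 563 kN.

563 kN (bearing governs)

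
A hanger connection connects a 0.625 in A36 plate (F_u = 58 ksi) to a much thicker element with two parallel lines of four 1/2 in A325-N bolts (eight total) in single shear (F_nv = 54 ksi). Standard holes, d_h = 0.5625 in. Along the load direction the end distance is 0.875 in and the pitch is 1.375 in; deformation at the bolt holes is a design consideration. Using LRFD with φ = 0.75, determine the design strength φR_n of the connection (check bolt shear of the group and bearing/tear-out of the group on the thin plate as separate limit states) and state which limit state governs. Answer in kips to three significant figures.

Bolt shear: A_b = π·0.5²/4 = 0.1963 in²; R_n = 54 × 0.1963 × 8 × 1 = 84.82 kips → 0.75 × 84.82 = 63.6 kips.
Bearing (1.2 l_c t F_u ≤ 2.4 d t F_u): upper limit = 2.4·0.5·0.625·58 = 43.5 kips.
  Edge l_c = 0.875 − 0.5625/2 = 0.5938 → r_n = 25.83 kips; interior l_c = 1.375 − 0.5625 = 0.8125 → r_n = 35.34 kips.
  R_n,bearing = 2·25.83 + 6·35.34 = 263.7 kips → 0.75 × 263.7 = 198 kips.
Bolt shear governs: 63.6 kips.

63.6 kips (bolt shear governs)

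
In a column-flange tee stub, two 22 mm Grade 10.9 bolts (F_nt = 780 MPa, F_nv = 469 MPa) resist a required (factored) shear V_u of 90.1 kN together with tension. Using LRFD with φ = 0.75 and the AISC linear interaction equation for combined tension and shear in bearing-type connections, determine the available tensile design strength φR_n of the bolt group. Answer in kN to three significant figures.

428 kN

A_b = π·22²/4 = 380.1 mm²; f_rv = 90.1 × 1000 / (2 × 380.1) = 118.5 MPa.
F'_nt = 1.3 F_nt − (F_nt / φF_nv) f_rv = 1.3·780 − (780/(0.75·469))·118.5 = 751.2 MPa, capped at F_nt → F'_nt = 751.2 MPa.
R_n = F'_nt · A_b · n = 751.2 × 380.1 × 2 / 1000 = 571.1 kN.
Design strength φR_n = 0.75 × 571.1 = 428 kN.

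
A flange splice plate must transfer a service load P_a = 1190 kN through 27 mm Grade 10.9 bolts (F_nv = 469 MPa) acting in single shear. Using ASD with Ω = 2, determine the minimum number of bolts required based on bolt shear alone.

9 bolts

A_b = π·27²/4 = 572.6 mm².
Per-bolt allowable strength R_n/Ω = 469 × 572.6 × 1 / 1000 / 2 = 134.3 kN.
n ≥ 1190 / 134.3 = 8.863 → use 9 bolts.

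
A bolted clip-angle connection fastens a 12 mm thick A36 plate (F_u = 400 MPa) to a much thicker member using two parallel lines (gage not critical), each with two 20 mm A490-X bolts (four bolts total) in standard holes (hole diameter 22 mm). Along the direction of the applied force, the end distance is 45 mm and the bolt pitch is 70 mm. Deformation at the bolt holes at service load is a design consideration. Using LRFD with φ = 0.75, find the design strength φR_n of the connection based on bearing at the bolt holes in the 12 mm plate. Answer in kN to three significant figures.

Per bolt r_n = 1.2 l_c t F_u ≤ 2.4 d t F_u; upper limit = 2.4 × 20 × 12 × 400 / 1000 = 230.4 kN.
Edge bolt: l_c = 45 − 22/2 = 34 mm → 1.2 × 34 × 12 × 400 / 1000 = 195.8 → r_n = 195.8 kN.
Interior bolts: l_c = 70 − 22 = 48 mm → 1.2 × 48 × 12 × 400 / 1000 = 276.5 → r_n = 230.4 kN.
R_n = 2 × 195.8 + 2 × 230.4 = 852.5 kN.
Design strength φR_n = 0.75 × 852.5 = 639 kN.

639 kN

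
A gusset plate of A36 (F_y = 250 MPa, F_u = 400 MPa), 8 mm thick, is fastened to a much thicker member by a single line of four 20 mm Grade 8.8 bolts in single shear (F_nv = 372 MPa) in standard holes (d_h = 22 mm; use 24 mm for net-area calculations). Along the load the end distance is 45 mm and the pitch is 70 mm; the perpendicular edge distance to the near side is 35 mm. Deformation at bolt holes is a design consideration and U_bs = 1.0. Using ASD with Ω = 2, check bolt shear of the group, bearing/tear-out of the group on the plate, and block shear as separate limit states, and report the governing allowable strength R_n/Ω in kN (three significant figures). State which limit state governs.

190 kN (block shear governs)

Bolt shear: A_b = π·20²/4 = 314.2 mm²; R_n = 372 × 314.2 × 4 × 1 / 1000 = 467.5 kN → 467.5 / 2 = 234 kN.
Bearing: edge l_c = 34, r_n = 130.6 kN; interior l_c = 48, r_n = 153.6 kN; R_n = 130.6 + 3·153.6 = 591.4 kN → 296 kN.
Block shear: A_gv = 2040, A_nv = 1368, A_nt = 184 mm²; R_n = min(0.6F_uA_nv, 0.6F_yA_gv) + U_bs·F_u·A_nt = 379.6 kN → 190 kN.
Block shear governs: 190 kN.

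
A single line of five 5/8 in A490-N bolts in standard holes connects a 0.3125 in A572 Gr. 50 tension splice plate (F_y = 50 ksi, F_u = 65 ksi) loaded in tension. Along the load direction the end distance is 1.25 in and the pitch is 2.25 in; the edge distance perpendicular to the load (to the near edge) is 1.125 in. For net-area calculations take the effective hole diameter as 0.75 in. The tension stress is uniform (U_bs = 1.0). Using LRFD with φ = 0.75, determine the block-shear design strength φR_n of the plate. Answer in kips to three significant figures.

74.3 kips

Shear plane L_v = 1.25 + 4·2.25 = 10.25 in; A_gv = 10.25 × 0.3125 = 3.203 in².
A_nv = (10.25 − 4.5·0.75) × 0.3125 = 2.148 in².
A_nt = (1.125 − 0.5·0.75) × 0.3125 = 0.2344 in².
0.6 F_u A_nv = 83.79 kips; 0.6 F_y A_gv = 96.09 kips → shear rupture governs the shear term.
R_n = 83.79 + 1.0 × 65 × 0.2344 = 99.02 kips.
Design strength φR_n = 0.75 × 99.02 = 74.3 kips.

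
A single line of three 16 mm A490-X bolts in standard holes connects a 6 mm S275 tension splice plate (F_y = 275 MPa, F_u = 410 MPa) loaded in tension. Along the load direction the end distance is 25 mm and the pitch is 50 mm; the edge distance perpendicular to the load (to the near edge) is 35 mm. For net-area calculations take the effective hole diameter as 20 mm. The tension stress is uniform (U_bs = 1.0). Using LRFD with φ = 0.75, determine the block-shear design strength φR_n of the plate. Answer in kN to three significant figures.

129 kN

Shear plane L_v = 25 + 2·50 = 125 mm; A_gv = 125 × 6 = 750 mm².
A_nv = (125 − 2.5·20) × 6 = 450 mm².
A_nt = (35 − 0.5·20) × 6 = 150 mm².
0.6 F_u A_nv = 110.7 kN; 0.6 F_y A_gv = 123.8 kN → shear rupture governs the shear term.
R_n = 110.7 + 1.0 × 410 × 150 / 1000 = 172.2 kN.
Design strength φR_n = 0.75 × 172.2 = 129 kN.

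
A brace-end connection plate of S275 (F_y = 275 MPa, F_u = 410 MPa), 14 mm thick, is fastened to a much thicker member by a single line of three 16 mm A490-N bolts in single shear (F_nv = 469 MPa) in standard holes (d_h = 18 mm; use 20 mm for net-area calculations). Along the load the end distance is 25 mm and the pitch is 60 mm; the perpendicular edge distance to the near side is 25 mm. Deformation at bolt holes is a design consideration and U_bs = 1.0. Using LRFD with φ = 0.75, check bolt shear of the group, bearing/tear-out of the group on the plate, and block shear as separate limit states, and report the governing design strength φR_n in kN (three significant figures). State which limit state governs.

212 kN (bolt shear governs)

Bolt shear: A_b = π·16²/4 = 201.1 mm²; R_n = 469 × 201.1 × 3 × 1 / 1000 = 282.9 kN → 0.75 × 282.9 = 212 kN.
Bearing: edge l_c = 16, r_n = 110.2 kN; interior l_c = 42, r_n = 220.4 kN; R_n = 110.2 + 2·220.4 = 551 kN → 413 kN.
Block shear: A_gv = 2030, A_nv = 1330, A_nt = 210 mm²; R_n = min(0.6F_uA_nv, 0.6F_yA_gv) + U_bs·F_u·A_nt = 413.3 kN → 310 kN.
Bolt shear governs: 212 kN.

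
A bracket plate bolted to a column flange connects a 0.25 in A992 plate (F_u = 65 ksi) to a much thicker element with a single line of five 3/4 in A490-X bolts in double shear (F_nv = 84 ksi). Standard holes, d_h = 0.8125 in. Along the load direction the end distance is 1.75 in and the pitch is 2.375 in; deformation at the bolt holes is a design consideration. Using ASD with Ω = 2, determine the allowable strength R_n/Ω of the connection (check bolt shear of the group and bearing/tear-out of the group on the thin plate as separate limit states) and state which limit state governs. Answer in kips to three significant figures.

Bolt shear: A_b = π·0.75²/4 = 0.4418 in²; R_n = 84 × 0.4418 × 5 × 2 = 371.1 kips → 371.1 / 2 = 186 kips.
Bearing (1.2 l_c t F_u ≤ 2.4 d t F_u): upper limit = 2.4·0.75·0.25·65 = 29.25 kips.
  Edge l_c = 1.75 − 0.8125/2 = 1.344 → r_n = 26.2 kips; interior l_c = 2.375 − 0.8125 = 1.562 → r_n = 29.25 kips.
  R_n,bearing = 1·26.2 + 4·29.25 = 143.2 kips → 143.2 / 2 = 71.6 kips.
Bearing governs: 71.6 kips.

71.6 kips (bearing governs)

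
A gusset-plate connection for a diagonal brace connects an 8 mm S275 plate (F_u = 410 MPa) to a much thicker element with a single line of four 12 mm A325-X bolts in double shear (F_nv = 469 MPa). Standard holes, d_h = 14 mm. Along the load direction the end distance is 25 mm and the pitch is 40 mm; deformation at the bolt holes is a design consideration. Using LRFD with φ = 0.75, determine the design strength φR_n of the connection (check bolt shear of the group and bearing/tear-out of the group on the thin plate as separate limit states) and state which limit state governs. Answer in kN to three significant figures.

266 kN (bearing governs)

Bolt shear: A_b = π·12²/4 = 113.1 mm²; R_n = 469 × 113.1 × 4 × 2 / 1000 = 424.3 kN → 0.75 × 424.3 = 318 kN.
Bearing (1.2 l_c t F_u ≤ 2.4 d t F_u): upper limit = 2.4·12·8·410 / 1000 = 94.46 kN.
  Edge l_c = 25 − 14/2 = 18 → r_n = 70.85 kN; interior l_c = 40 − 14 = 26 → r_n = 94.46 kN.
  R_n,bearing = 1·70.85 + 3·94.46 = 354.2 kN → 0.75 × 354.2 = 266 kN.
Bearing governs: 266 kN.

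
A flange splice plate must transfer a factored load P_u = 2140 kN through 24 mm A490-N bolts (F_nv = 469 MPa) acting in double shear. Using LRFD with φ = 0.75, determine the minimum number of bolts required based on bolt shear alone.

7 bolts

A_b = π·24²/4 = 452.4 mm².
Per-bolt design strength φR_n = 0.75 × 469 × 452.4 × 2 / 1000 = 318.3 kN.
n ≥ 2140 / 318.3 = 6.724 → use 7 bolts.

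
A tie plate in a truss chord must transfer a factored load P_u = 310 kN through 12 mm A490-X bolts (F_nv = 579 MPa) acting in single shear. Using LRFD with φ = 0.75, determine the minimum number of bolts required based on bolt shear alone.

7 bolts

A_b = π·12²/4 = 113.1 mm².
Per-bolt design strength φR_n = 0.75 × 579 × 113.1 × 1 / 1000 = 49.11 kN.
n ≥ 310 / 49.11 = 6.312 → use 7 bolts.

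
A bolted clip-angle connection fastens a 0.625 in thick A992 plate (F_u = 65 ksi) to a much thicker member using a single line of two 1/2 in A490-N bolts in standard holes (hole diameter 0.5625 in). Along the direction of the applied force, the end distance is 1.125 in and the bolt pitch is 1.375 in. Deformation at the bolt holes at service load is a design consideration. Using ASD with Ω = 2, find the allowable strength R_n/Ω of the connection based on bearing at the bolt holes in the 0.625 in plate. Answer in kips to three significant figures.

Per bolt r_n = 1.2 l_c t F_u ≤ 2.4 d t F_u; upper limit = 2.4 × 0.5 × 0.625 × 65 = 48.75 kips.
Edge bolt: l_c = 1.125 − 0.5625/2 = 0.8438 in → 1.2 × 0.8438 × 0.625 × 65 = 41.13 → r_n = 41.13 kips.
Interior bolts: l_c = 1.375 − 0.5625 = 0.8125 in → 1.2 × 0.8125 × 0.625 × 65 = 39.61 → r_n = 39.61 kips.
R_n = 1 × 41.13 + 1 × 39.61 = 80.74 kips.
Allowable strength R_n/Ω = 80.74 / 2 = 40.4 kips.

40.4 kips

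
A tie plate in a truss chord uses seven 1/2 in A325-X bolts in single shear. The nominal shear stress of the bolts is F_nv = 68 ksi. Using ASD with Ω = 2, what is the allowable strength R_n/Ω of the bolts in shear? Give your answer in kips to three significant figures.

A_b = π × 0.5² / 4 = 0.1963 in².
R_n = F_nv · A_b · n · n_s = 68 × 0.1963 × 7 × 1 = 93.46 kips.
Allowable strength R_n/Ω = 93.46 / 2 = 46.7 kips.

46.7 kips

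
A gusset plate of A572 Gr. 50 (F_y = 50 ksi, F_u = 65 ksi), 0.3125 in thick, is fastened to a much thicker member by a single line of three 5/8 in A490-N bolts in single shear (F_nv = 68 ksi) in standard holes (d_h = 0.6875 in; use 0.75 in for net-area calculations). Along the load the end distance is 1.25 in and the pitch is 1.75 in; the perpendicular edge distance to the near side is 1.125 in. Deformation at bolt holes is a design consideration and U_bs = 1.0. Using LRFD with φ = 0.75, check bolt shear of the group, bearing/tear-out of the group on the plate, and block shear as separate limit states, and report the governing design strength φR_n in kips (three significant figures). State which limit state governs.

Bolt shear: A_b = π·0.625²/4 = 0.3068 in²; R_n = 68 × 0.3068 × 3 × 1 = 62.59 kips → 0.75 × 62.59 = 46.9 kips.
Bearing: edge l_c = 0.9062, r_n = 22.09 kips; interior l_c = 1.062, r_n = 25.9 kips; R_n = 22.09 + 2·25.9 = 73.89 kips → 55.4 kips.
Block shear: A_gv = 1.484, A_nv = 0.8984, A_nt = 0.2344 in²; R_n = min(0.6F_uA_nv, 0.6F_yA_gv) + U_bs·F_u·A_nt = 50.27 kips → 37.7 kips.
Block shear governs: 37.7 kips.

37.7 kips (block shear governs)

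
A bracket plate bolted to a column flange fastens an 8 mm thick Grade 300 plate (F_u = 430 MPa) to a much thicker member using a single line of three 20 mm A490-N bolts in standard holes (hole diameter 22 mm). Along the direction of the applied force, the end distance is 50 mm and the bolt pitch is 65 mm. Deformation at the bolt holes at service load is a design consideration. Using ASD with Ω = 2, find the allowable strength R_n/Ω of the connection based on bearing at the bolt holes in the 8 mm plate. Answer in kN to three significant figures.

Per bolt r_n = 1.2 l_c t F_u ≤ 2.4 d t F_u; upper limit = 2.4 × 20 × 8 × 430 / 1000 = 165.1 kN.
Edge bolt: l_c = 50 − 22/2 = 39 mm → 1.2 × 39 × 8 × 430 / 1000 = 161 → r_n = 161 kN.
Interior bolts: l_c = 65 − 22 = 43 mm → 1.2 × 43 × 8 × 430 / 1000 = 177.5 → r_n = 165.1 kN.
R_n = 1 × 161 + 2 × 165.1 = 491.2 kN.
Allowable strength R_n/Ω = 491.2 / 2 = 246 kN.

246 kN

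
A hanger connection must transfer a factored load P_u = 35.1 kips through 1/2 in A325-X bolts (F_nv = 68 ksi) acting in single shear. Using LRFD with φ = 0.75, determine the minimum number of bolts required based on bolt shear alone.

4 bolts

A_b = π·0.5²/4 = 0.1963 in².
Per-bolt design strength φR_n = 0.75 × 68 × 0.1963 × 1 = 10.01 kips.
n ≥ 35.1 / 10.01 = 3.505 → use 4 bolts.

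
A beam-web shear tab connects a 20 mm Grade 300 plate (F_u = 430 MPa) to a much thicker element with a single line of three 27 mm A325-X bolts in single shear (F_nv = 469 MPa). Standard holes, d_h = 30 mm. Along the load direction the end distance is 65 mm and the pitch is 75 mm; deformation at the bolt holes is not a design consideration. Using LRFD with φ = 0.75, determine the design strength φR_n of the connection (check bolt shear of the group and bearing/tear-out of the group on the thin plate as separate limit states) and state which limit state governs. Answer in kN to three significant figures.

604 kN (bolt shear governs)

Bolt shear: A_b = π·27²/4 = 572.6 mm²; R_n = 469 × 572.6 × 3 × 1 / 1000 = 805.6 kN → 0.75 × 805.6 = 604 kN.
Bearing (1.5 l_c t F_u ≤ 3.0 d t F_u): upper limit = 3.0·27·20·430 / 1000 = 696.6 kN.
  Edge l_c = 65 − 30/2 = 50 → r_n = 645 kN; interior l_c = 75 − 30 = 45 → r_n = 580.5 kN.
  R_n,bearing = 1·645 + 2·580.5 = 1806 kN → 0.75 × 1806 = 1350 kN.
Bolt shear governs: 604 kN.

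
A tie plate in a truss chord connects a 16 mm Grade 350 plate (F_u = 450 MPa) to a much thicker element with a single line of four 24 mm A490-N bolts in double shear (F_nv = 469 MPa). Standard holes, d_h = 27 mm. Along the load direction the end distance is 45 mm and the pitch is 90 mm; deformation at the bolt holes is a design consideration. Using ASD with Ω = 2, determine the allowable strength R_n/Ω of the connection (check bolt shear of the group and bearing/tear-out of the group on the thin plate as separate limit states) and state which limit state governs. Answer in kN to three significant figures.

758 kN (bearing governs)

Bolt shear: A_b = π·24²/4 = 452.4 mm²; R_n = 469 × 452.4 × 4 × 2 / 1000 = 1697 kN → 1697 / 2 = 849 kN.
Bearing (1.2 l_c t F_u ≤ 2.4 d t F_u): upper limit = 2.4·24·16·450 / 1000 = 414.7 kN.
  Edge l_c = 45 − 27/2 = 31.5 → r_n = 272.2 kN; interior l_c = 90 − 27 = 63 → r_n = 414.7 kN.
  R_n,bearing = 1·272.2 + 3·414.7 = 1516 kN → 1516 / 2 = 758 kN.
Bearing governs: 758 kN.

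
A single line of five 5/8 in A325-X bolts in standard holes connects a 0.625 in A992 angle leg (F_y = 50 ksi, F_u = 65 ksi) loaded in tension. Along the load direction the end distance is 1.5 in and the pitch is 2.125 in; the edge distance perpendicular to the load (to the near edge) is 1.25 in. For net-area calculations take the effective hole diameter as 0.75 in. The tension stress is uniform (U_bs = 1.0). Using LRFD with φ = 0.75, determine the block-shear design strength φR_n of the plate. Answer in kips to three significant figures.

Shear plane L_v = 1.5 + 4·2.125 = 10 in; A_gv = 10 × 0.625 = 6.25 in².
A_nv = (10 − 4.5·0.75) × 0.625 = 4.141 in².
A_nt = (1.25 − 0.5·0.75) × 0.625 = 0.5469 in².
0.6 F_u A_nv = 161.5 kips; 0.6 F_y A_gv = 187.5 kips → shear rupture governs the shear term.
R_n = 161.5 + 1.0 × 65 × 0.5469 = 197 kips.
Design strength φR_n = 0.75 × 197 = 148 kips.

148 kips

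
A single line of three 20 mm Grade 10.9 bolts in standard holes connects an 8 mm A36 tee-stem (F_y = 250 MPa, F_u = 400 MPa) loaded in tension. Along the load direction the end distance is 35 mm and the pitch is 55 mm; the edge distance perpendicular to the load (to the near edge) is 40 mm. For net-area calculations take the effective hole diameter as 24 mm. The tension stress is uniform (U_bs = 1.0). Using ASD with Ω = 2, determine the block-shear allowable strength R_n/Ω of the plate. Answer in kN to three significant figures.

Shear plane L_v = 35 + 2·55 = 145 mm; A_gv = 145 × 8 = 1160 mm².
A_nv = (145 − 2.5·24) × 8 = 680 mm².
A_nt = (40 − 0.5·24) × 8 = 224 mm².
0.6 F_u A_nv = 163.2 kN; 0.6 F_y A_gv = 174 kN → shear rupture governs the shear term.
R_n = 163.2 + 1.0 × 400 × 224 / 1000 = 252.8 kN.
Allowable strength R_n/Ω = 252.8 / 2 = 126 kN.

126 kN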